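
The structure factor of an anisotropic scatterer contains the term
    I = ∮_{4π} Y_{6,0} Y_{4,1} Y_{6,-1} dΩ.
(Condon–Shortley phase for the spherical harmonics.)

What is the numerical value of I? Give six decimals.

-0.043721

Checks pass: Σm=0; 16 even; l₃=6∈[2,10].
(2·6+1)(2·4+1)(2·6+1) = 1521
Δ: 4! 8! 4! / 17! → 1/15315300
sum: t=0:+1/829440 t=1:−1/25920 t=2:+1/9216 t=3:−1/25920 t=4:+1/829440 = 7/207360
3j²(6 4 6; 0 0 0) = Δ·Π!·Σ² = 28/2431  (sign +1)
sum: t=1:−1/103680 t=2:+1/13824 t=3:−1/17280 t=4:+1/207360 = 1/103680
3j²(6 4 6; 0 1 -1) = Δ·Π!·Σ² = 10/7293  (sign -1)
combine: 4πI² = 1521·28/2431·10/7293 = 840/34969
take √, sign -1: I = -0.04372130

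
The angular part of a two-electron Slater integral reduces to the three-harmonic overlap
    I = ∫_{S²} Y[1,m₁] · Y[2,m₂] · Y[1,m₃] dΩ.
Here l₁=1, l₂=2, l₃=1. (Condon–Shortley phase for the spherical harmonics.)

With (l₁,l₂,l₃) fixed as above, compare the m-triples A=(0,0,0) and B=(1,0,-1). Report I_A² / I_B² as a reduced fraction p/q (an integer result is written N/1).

l's match ⇒ only the (l;m) 3-j factors differ between A and B.
A: triangle coeff Δ(1,2,1) = 1/30; Σ_t [1,1]: t=1:−1/1 = -1/1; (3j)²=2/15 [(1 2 1; 0 0 0)], sign=+1
B: triangle coeff Δ(1,2,1) = 1/30; Σ_t [0,0]: t=0:+1/4 = 1/4; (3j)²=1/30 [(1 2 1; 1 0 -1)], sign=+1
I_A²/I_B² = (2/15)/(1/30) = 4/1

4/1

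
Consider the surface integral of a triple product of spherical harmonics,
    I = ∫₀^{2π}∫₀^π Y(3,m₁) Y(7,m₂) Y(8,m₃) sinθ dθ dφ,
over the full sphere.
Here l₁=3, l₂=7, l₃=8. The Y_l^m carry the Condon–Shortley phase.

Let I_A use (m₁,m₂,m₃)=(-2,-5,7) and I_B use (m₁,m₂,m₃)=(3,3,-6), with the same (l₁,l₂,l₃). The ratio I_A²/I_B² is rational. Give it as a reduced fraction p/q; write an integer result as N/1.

Shared (l₁,l₂,l₃)=(3,7,8): N and (l;000)² cancel in I_A²/I_B².
A: Δ = 2!·4!·12!/19! = 1/5290740; Racah Σ t=1..2: t=1:−1/958003200 t=2:+1/5748019200 = -1/1149603840; ⇒ 3j(3 7 8; -2 -5 7)² = 125/5814, sgn +1
B: Δ = 2!·4!·12!/19! = 1/5290740; Racah Σ t=0..0: t=0:+1/348364800 = 1/348364800; ⇒ 3j(3 7 8; 3 3 -6)² = 11/646, sgn +1
I_A²/I_B² = (125/5814)/(11/646) = 125/99

125/99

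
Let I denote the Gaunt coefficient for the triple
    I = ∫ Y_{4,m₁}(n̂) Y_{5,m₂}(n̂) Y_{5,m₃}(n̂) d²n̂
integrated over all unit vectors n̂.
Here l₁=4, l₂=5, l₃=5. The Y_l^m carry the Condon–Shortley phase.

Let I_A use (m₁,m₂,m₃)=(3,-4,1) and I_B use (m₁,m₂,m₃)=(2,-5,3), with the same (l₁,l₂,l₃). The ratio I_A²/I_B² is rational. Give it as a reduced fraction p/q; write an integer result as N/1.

Same 4,5,5: normalisation and zero-m 3j drop out of the ratio.
A: Δ: 4! 4! 6! / 15! → 1/3153150; sum: t=0:+1/17280 t=1:−1/103680 = 1/20736; 3j²(4 5 5; 3 -4 1) = Δ·Π!·Σ² = 10/429  (sign +1)
B: Δ: 4! 4! 6! / 15! → 1/3153150; sum: t=0:+1/69120 = 1/69120; 3j²(4 5 5; 2 -5 3) = Δ·Π!·Σ² = 4/143  (sign +1)
I_A²/I_B² = (10/429)/(4/143) = 5/6

5/6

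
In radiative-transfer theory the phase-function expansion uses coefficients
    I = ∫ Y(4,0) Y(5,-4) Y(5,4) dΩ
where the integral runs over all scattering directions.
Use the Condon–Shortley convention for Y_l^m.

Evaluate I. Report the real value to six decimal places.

m-sum 0 ✓  L=14 even ✓  1≤5≤9 ✓
Π(2lᵢ+1) = 9×11×11 = 1089
triangle coeff Δ(4,5,5) = 1/3153150
Σ_t [0,4]: t=0:+1/69120 t=1:−1/1728 t=2:+1/576 t=3:−1/1728 t=4:+1/69120 = 7/11520
(3j)²=2/143 [(4 5 5; 0 0 0)], sign=-1
Σ_t [0,1]: t=0:+1/69120 t=1:−1/25920 = -1/41472
(3j)²=2/143 [(4 5 5; 0 -4 4)], sign=+1
⇒ 4πI² = 36/169
I = (-1)√(36/169/(4π)) = -0.13019760

-0.130198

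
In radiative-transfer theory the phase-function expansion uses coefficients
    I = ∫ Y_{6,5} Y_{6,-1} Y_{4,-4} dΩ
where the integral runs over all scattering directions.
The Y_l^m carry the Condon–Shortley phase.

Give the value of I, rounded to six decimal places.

-0.102536

m-sum 0 ✓  L=16 even ✓  0≤4≤12 ✓
Π(2lᵢ+1) = 13×13×9 = 1521
triangle coeff Δ(6,6,4) = 1/15315300
Σ_t [2,6]: t=2:+1/829440 t=3:−1/25920 t=4:+1/9216 t=5:−1/25920 t=6:+1/829440 = 7/207360
(3j)²=28/2431 [(6 6 4; 0 0 0)], sign=+1
Σ_t [1,1]: t=1:−1/2903040 = -1/2903040
(3j)²=5/663 [(6 6 4; 5 -1 -4)], sign=-1
⇒ 4πI² = 420/3179
I = (-1)√(420/3179/(4π)) = -0.10253555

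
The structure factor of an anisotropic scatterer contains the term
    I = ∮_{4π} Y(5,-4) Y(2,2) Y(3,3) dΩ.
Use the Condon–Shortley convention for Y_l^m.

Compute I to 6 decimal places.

0.000000

Σmᵢ = 1 ≠ 0, so the φ-integral vanishes; I = 0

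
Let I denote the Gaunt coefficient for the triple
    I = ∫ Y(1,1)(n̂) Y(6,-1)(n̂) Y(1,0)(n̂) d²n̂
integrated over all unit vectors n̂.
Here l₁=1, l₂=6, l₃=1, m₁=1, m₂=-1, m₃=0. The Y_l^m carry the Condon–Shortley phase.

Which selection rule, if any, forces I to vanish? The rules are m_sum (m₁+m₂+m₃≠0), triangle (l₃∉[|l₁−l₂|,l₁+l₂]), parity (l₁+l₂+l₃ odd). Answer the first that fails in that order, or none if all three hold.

triangle

azimuthal sum: 1 − 1 + 0 = 0  ✓
5 ≤ 1 ≤ 7 (triangle on l)  ✗
L = 1 + 6 + 1 = 8 (even)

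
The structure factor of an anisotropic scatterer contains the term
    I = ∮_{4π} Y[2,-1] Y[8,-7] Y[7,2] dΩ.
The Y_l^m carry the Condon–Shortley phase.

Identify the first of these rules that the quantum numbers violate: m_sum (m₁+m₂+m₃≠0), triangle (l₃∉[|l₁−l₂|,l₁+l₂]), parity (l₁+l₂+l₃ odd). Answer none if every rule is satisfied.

azimuthal sum: -1 − 7 + 2 = -6  ✗
6 ≤ 7 ≤ 10 (triangle on l)
L = 2 + 8 + 7 = 17 (odd)

m_sum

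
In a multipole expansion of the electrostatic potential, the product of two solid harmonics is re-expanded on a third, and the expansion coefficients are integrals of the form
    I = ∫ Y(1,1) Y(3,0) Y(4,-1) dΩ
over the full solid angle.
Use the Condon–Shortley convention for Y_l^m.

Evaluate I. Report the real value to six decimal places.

-0.194664

Rules hold: Σm=0, L=8 even, 2≤4≤4.
N = 3·7·9 = 189
Δ = 0!·2!·6!/9! = 1/252
Racah Σ t=0..0: t=0:+1/36 = 1/36
⇒ 3j(1 3 4; 0 0 0)² = 4/63, sgn +1
Racah Σ t=0..0: t=0:+1/72 = 1/72
⇒ 3j(1 3 4; 1 0 -1)² = 5/126, sgn -1
4πI² = N·(3j₀)²·(3jₘ)² = 10/21
I = -1·√(0.47619/4π) = -0.19466390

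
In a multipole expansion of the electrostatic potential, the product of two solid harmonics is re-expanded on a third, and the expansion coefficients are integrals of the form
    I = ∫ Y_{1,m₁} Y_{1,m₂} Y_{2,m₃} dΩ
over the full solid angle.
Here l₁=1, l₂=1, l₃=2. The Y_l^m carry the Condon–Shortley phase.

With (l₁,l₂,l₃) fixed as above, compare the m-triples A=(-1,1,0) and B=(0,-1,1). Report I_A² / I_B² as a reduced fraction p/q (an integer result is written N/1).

l's match ⇒ only the (l;m) 3-j factors differ between A and B.
A: triangle coeff Δ(1,1,2) = 1/30; Σ_t [0,0]: t=0:+1/4 = 1/4; (3j)²=1/30 [(1 1 2; -1 1 0)], sign=+1
B: triangle coeff Δ(1,1,2) = 1/30; Σ_t [0,0]: t=0:+1/2 = 1/2; (3j)²=1/10 [(1 1 2; 0 -1 1)], sign=-1
I_A²/I_B² = (1/30)/(1/10) = 1/3

1/3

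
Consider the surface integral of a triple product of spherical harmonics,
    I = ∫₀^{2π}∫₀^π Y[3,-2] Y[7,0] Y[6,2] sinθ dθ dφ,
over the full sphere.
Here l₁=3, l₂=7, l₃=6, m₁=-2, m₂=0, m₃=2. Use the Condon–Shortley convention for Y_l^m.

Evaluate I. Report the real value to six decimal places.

-0.160413

Rules hold: Σm=0, L=16 even, 4≤6≤10.
N = 7·15·13 = 1365
Δ = 4!·2!·10!/17! = 1/2042040
Racah Σ t=1..3: t=1:−1/207360 t=2:+1/57600 t=3:−1/207360 = 1/129600
⇒ 3j(3 7 6; 0 0 0)² = 168/12155, sgn +1
Racah Σ t=3..4: t=3:−1/207360 t=4:+1/725760 = -1/290304
⇒ 3j(3 7 6; -2 0 2)² = 125/7293, sgn -1
4πI² = N·(3j₀)²·(3jₘ)² = 147000/454597
I = -1·√(0.323363/4π) = -0.16041333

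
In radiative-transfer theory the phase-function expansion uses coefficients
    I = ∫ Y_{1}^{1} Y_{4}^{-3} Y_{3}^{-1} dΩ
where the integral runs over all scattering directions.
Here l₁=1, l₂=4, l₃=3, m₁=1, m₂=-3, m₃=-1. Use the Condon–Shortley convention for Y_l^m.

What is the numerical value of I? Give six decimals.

0.000000

m-sum = 1 − 3 − 1 = -3 ≠ 0 ⇒ I = 0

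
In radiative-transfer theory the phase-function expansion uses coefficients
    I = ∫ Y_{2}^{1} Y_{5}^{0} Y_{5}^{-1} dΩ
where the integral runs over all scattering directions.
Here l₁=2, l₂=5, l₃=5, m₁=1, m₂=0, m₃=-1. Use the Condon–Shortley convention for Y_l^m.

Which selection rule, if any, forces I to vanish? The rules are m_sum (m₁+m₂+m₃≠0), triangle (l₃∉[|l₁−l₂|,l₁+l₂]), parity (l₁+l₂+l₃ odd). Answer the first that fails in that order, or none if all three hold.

azimuthal sum: 1 + 0 − 1 = 0  ✓
3 ≤ 5 ≤ 7 (triangle on l)  ✓
L = 2 + 5 + 5 = 12 (even)  ✓

none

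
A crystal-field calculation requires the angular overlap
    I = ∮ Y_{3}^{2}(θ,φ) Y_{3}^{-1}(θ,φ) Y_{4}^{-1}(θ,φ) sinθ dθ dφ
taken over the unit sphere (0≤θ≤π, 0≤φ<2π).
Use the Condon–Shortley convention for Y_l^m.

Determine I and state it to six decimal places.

m-sum 0 ✓  L=10 even ✓  0≤4≤6 ✓
Π(2lᵢ+1) = 7×7×9 = 441
triangle coeff Δ(3,3,4) = 1/34650
Σ_t [0,2]: t=0:+1/72 t=1:−1/16 t=2:+1/72 = -5/144
(3j)²=2/77 [(3 3 4; 0 0 0)], sign=-1
Σ_t [0,1]: t=0:+1/48 t=1:−1/144 = 1/72
(3j)²=16/693 [(3 3 4; 2 -1 -1)], sign=-1
⇒ 4πI² = 32/121
I = (+1)√(32/121/(4π)) = 0.14506992

0.145070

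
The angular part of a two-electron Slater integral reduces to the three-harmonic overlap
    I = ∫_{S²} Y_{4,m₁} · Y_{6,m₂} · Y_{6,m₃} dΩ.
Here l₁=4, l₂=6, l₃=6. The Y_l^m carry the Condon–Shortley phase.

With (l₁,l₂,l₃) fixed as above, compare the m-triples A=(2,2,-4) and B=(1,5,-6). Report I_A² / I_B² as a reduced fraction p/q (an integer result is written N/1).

l's match ⇒ only the (l;m) 3-j factors differ between A and B.
A: triangle coeff Δ(4,6,6) = 1/15315300; Σ_t [0,2]: t=0:+1/3870720 t=1:−1/181440 t=2:+1/138240 = 23/11612160; (3j)²=529/204204 [(4 6 6; 2 2 -4)], sign=+1
B: triangle coeff Δ(4,6,6) = 1/15315300; Σ_t [3,3]: t=3:−1/5806080 = -1/5806080; (3j)²=165/6188 [(4 6 6; 1 5 -6)], sign=-1
I_A²/I_B² = (529/204204)/(165/6188) = 529/5445

529/5445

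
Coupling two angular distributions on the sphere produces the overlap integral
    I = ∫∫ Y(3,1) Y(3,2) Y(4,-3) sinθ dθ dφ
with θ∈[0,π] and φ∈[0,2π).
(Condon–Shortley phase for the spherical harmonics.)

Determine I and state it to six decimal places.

Rules hold: Σm=0, L=10 even, 0≤4≤6.
N = 7·7·9 = 441
Δ = 2!·4!·4!/11! = 1/34650
Racah Σ t=0..2: t=0:+1/72 t=1:−1/16 t=2:+1/72 = -5/144
⇒ 3j(3 3 4; 0 0 0)² = 2/77, sgn -1
Racah Σ t=1..2: t=1:−1/144 t=2:+1/288 = -1/288
⇒ 3j(3 3 4; 1 2 -3)² = 1/99, sgn +1
4πI² = N·(3j₀)²·(3jₘ)² = 14/121
I = -1·√(0.115702/4π) = -0.09595473

-0.095955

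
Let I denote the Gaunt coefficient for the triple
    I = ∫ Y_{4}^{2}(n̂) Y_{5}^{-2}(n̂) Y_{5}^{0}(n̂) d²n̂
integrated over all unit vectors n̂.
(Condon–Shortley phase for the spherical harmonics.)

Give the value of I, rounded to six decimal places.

Rules hold: Σm=0, L=14 even, 1≤5≤9.
N = 9·11·11 = 1089
Δ = 4!·4!·6!/15! = 1/3153150
Racah Σ t=0..4: t=0:+1/69120 t=1:−1/1728 t=2:+1/576 t=3:−1/1728 t=4:+1/69120 = 7/11520
⇒ 3j(4 5 5; 0 0 0)² = 2/143, sgn -1
Racah Σ t=0..2: t=0:+1/3456 t=1:−1/1728 t=2:+1/11520 = -7/34560
⇒ 3j(4 5 5; 2 -2 0)² = 7/858, sgn +1
4πI² = N·(3j₀)²·(3jₘ)² = 21/169
I = -1·√(0.12426/4π) = -0.09944006

-0.099440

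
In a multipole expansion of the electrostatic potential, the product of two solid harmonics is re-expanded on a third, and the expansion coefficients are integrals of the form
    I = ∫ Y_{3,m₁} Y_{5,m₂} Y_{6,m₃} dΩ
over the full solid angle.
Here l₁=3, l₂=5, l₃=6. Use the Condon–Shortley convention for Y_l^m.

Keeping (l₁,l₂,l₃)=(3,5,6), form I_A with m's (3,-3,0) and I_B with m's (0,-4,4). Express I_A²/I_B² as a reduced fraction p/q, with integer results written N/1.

28/45

Same 3,5,6: normalisation and zero-m 3j drop out of the ratio.
A: Δ: 2! 4! 8! / 15! → 1/675675; sum: t=0:+1/69120 = 1/69120; 3j²(3 5 6; 3 -3 0) = Δ·Π!·Σ² = 4/429  (sign +1)
B: Δ: 2! 4! 8! / 15! → 1/675675; sum: t=0:+1/60480 t=1:−1/161280 = 1/96768; 3j²(3 5 6; 0 -4 4) = Δ·Π!·Σ² = 15/1001  (sign +1)
I_A²/I_B² = (4/429)/(15/1001) = 28/45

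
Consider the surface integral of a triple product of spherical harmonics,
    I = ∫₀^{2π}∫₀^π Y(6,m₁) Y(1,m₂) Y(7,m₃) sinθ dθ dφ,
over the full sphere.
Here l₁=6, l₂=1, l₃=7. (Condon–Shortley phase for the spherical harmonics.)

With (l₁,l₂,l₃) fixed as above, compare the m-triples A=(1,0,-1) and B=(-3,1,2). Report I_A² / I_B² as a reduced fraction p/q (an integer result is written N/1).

Shared (l₁,l₂,l₃)=(6,1,7): N and (l;000)² cancel in I_A²/I_B².
A: Δ = 0!·12!·2!/15! = 1/1365; Racah Σ t=0..0: t=0:+1/604800 = 1/604800; ⇒ 3j(6 1 7; 1 0 -1)² = 16/455, sgn +1
B: Δ = 0!·12!·2!/15! = 1/1365; Racah Σ t=0..0: t=0:+1/4354560 = 1/4354560; ⇒ 3j(6 1 7; -3 1 2)² = 2/273, sgn -1
I_A²/I_B² = (16/455)/(2/273) = 24/5

24/5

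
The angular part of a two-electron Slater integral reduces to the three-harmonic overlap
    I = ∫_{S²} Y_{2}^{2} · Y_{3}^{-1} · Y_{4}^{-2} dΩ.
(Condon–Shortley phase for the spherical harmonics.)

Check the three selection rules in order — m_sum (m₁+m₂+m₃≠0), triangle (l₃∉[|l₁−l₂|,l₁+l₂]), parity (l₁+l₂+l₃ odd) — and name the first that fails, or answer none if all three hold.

azimuthal sum: 2 − 1 − 2 = -1  ✗
1 ≤ 4 ≤ 5 (triangle on l)
L = 2 + 3 + 4 = 9 (odd)

m_sum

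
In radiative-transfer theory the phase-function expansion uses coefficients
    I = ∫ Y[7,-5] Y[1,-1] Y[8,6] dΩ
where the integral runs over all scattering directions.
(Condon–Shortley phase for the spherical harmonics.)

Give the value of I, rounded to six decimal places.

m-sum 0 ✓  L=16 even ✓  6≤8≤8 ✓
Π(2lᵢ+1) = 15×3×17 = 765
triangle coeff Δ(7,1,8) = 1/2040
Σ_t [0,0]: t=0:+1/25401600 = 1/25401600
(3j)²=8/255 [(7 1 8; 0 0 0)], sign=+1
Σ_t [0,0]: t=0:+1/1916006400 = 1/1916006400
(3j)²=91/2040 [(7 1 8; -5 -1 6)], sign=+1
⇒ 4πI² = 91/85
I = (+1)√(91/85/(4π)) = 0.29188132

0.291881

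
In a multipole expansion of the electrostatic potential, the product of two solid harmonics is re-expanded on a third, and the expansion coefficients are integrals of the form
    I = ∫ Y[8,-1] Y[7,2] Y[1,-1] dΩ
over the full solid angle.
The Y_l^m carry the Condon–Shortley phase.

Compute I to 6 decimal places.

-0.140215

Checks pass: Σm=0; 16 even; l₃=1∈[1,15].
(2·8+1)(2·7+1)(2·1+1) = 765
Δ: 14! 2! 0! / 17! → 1/2040
sum: t=7:−1/25401600 = -1/25401600
3j²(8 7 1; 0 0 0) = Δ·Π!·Σ² = 8/255  (sign +1)
sum: t=9:−1/87091200 = -1/87091200
3j²(8 7 1; -1 2 -1) = Δ·Π!·Σ² = 7/680  (sign -1)
combine: 4πI² = 765·8/255·7/680 = 21/85
take √, sign -1: I = -0.14021525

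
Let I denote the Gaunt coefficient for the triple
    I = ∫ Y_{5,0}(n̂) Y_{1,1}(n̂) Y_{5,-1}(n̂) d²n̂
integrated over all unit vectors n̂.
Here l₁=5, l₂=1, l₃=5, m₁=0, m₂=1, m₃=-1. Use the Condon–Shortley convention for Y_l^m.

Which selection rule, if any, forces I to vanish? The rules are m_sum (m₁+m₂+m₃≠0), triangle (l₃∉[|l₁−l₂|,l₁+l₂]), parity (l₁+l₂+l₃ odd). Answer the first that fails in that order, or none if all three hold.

parity

azimuthal sum: 0 + 1 − 1 = 0  ✓
4 ≤ 5 ≤ 6 (triangle on l)  ✓
L = 5 + 1 + 5 = 11 (odd)  ✗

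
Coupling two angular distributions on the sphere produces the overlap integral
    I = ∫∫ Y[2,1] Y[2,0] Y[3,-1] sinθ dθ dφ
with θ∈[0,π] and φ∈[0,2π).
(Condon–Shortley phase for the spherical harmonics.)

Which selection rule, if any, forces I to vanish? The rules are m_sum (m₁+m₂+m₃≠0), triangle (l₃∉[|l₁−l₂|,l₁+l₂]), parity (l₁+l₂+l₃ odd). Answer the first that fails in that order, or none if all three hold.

m₁+m₂+m₃ = 1 + 0 − 1 = 0  ✓
triangle: |2−2|=0 ≤ l₃=3 ≤ 2+2=4  ✓
parity: l₁+l₂+l₃ = 7 is odd  ✗

parity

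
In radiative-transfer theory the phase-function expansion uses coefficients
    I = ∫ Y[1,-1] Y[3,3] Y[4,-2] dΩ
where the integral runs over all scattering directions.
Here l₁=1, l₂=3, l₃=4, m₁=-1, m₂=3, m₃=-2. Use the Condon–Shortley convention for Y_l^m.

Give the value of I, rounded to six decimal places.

m-sum 0 ✓  L=8 even ✓  2≤4≤4 ✓
Π(2lᵢ+1) = 3×7×9 = 189
triangle coeff Δ(1,3,4) = 1/252
Σ_t [0,0]: t=0:+1/36 = 1/36
(3j)²=4/63 [(1 3 4; 0 0 0)], sign=+1
Σ_t [0,0]: t=0:+1/1440 = 1/1440
(3j)²=1/252 [(1 3 4; -1 3 -2)], sign=+1
⇒ 4πI² = 1/21
I = (+1)√(1/21/(4π)) = 0.06155813

0.061558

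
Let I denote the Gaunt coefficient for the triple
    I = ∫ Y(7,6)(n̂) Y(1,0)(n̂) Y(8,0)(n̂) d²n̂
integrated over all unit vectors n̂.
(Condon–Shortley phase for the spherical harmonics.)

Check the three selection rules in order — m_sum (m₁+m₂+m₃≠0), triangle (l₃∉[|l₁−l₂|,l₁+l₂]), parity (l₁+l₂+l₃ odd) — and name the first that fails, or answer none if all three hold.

m_sum

Σmᵢ = 6  ✗
l₃∈[|l₁−l₂|,l₁+l₂]=[6,8], have l₃=8
Σlᵢ = 16 ⇒ even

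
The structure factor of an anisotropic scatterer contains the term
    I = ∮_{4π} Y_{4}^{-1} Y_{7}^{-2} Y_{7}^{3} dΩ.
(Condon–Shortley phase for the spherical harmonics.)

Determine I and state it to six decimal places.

m-sum 0 ✓  L=18 even ✓  3≤7≤11 ✓
Π(2lᵢ+1) = 9×15×15 = 2025
triangle coeff Δ(4,7,7) = 1/58198140
Σ_t [0,4]: t=0:+1/17418240 t=1:−1/622080 t=2:+1/230400 t=3:−1/622080 t=4:+1/17418240 = 1/806400
(3j)²=2268/230945 [(4 7 7; 0 0 0)], sign=-1
Σ_t [1,4]: t=1:−1/2488320 t=2:+1/725760 t=3:−1/1935360 t=4:+1/52254720 = 5/10450944
(3j)²=31250/2909907 [(4 7 7; -1 -2 3)], sign=+1
⇒ 4πI² = 455625000/2133423721
I = (-1)√(455625000/2133423721/(4π)) = -0.13036478

-0.130365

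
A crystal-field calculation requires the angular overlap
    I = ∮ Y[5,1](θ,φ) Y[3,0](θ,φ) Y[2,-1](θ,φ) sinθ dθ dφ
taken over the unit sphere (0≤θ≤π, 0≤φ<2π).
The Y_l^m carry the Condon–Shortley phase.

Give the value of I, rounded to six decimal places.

Checks pass: Σm=0; 10 even; l₃=2∈[2,8].
(2·5+1)(2·3+1)(2·2+1) = 385
Δ: 6! 4! 0! / 11! → 1/2310
sum: t=3:−1/144 = -1/144
3j²(5 3 2; 0 0 0) = Δ·Π!·Σ² = 10/231  (sign -1)
sum: t=3:−1/216 = -1/216
3j²(5 3 2; 1 0 -1) = Δ·Π!·Σ² = 8/231  (sign +1)
combine: 4πI² = 385·10/231·8/231 = 400/693
take √, sign -1: I = -0.21431790

-0.214318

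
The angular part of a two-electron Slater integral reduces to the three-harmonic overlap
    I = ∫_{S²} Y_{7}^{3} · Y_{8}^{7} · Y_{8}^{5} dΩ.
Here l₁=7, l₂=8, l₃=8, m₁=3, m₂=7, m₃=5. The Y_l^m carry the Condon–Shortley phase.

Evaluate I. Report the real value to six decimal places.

Σmᵢ = 15 ≠ 0, so the φ-integral vanishes; I = 0

0.000000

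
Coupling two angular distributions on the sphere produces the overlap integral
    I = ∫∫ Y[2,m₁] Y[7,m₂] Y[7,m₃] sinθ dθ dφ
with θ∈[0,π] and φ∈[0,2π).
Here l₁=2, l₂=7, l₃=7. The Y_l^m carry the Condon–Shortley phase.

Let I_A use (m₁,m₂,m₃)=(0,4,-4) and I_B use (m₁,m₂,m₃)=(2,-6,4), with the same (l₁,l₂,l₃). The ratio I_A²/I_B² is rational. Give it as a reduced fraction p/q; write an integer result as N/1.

l's match ⇒ only the (l;m) 3-j factors differ between A and B.
A: triangle coeff Δ(2,7,7) = 1/185640; Σ_t [0,2]: t=0:+1/159667200 t=1:−1/7257600 t=2:+1/8709120 = -1/59875200; (3j)²=8/23205 [(2 7 7; 0 4 -4)], sign=+1
B: triangle coeff Δ(2,7,7) = 1/185640; Σ_t [0,0]: t=0:+1/159667200 = 1/159667200; (3j)²=9/1190 [(2 7 7; 2 -6 4)], sign=-1
I_A²/I_B² = (8/23205)/(9/1190) = 16/351

16/351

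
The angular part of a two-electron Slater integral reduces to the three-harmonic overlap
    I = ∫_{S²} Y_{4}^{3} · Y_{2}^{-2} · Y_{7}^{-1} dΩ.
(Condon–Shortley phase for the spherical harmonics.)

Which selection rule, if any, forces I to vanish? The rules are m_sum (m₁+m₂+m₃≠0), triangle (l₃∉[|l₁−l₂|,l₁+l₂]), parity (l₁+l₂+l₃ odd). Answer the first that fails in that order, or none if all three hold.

triangle

Σmᵢ = 0  ✓
l₃∈[|l₁−l₂|,l₁+l₂]=[2,6], have l₃=7  ✗
Σlᵢ = 13 ⇒ odd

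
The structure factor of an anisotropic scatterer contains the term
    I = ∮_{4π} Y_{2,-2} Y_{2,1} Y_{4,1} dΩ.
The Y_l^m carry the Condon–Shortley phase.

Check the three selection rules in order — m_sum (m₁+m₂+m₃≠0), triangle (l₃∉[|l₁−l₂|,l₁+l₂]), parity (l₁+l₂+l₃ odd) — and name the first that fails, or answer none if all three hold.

m₁+m₂+m₃ = -2 + 1 + 1 = 0  ✓
triangle: |2−2|=0 ≤ l₃=4 ≤ 2+2=4  ✓
parity: l₁+l₂+l₃ = 8 is even  ✓

none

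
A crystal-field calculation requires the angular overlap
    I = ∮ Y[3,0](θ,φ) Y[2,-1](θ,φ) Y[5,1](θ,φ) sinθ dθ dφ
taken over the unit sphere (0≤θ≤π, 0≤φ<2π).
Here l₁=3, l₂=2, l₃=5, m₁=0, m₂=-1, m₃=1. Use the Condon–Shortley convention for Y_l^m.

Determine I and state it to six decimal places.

-0.214318

Checks pass: Σm=0; 10 even; l₃=5∈[1,5].
(2·3+1)(2·2+1)(2·5+1) = 385
Δ: 0! 6! 4! / 11! → 1/2310
sum: t=0:+1/144 = 1/144
3j²(3 2 5; 0 0 0) = Δ·Π!·Σ² = 10/231  (sign -1)
sum: t=0:+1/216 = 1/216
3j²(3 2 5; 0 -1 1) = Δ·Π!·Σ² = 8/231  (sign +1)
combine: 4πI² = 385·10/231·8/231 = 400/693
take √, sign -1: I = -0.21431790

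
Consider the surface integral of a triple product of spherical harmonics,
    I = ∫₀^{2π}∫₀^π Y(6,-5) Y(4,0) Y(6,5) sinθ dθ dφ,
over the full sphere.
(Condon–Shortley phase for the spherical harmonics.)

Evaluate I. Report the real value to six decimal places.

m-sum 0 ✓  L=16 even ✓  2≤6≤10 ✓
Π(2lᵢ+1) = 13×9×13 = 1521
triangle coeff Δ(6,4,6) = 1/15315300
Σ_t [0,4]: t=0:+1/829440 t=1:−1/25920 t=2:+1/9216 t=3:−1/25920 t=4:+1/829440 = 7/207360
(3j)²=28/2431 [(6 4 6; 0 0 0)], sign=+1
Σ_t [3,4]: t=3:−1/1451520 t=4:+1/2903040 = -1/2903040
(3j)²=11/1547 [(6 4 6; -5 0 5)], sign=+1
⇒ 4πI² = 36/289
I = (+1)√(36/289/(4π)) = 0.09956287

0.099563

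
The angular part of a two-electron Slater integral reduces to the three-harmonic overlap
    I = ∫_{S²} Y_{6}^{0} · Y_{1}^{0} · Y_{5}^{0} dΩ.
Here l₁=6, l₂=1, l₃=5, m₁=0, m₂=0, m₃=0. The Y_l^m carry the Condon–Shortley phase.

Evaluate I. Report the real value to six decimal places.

0.245154

Checks pass: Σm=0; 12 even; l₃=5∈[5,7].
(2·6+1)(2·1+1)(2·5+1) = 429
Δ: 2! 10! 0! / 13! → 1/858
sum: t=1:−1/14400 = -1/14400
3j²(6 1 5; 0 0 0) = Δ·Π!·Σ² = 6/143  (sign +1)
(m-triple is (0,0,0) — same symbol as above.)
combine: 4πI² = 429·6/143·6/143 = 108/143
take √, sign +1: I = 0.24515397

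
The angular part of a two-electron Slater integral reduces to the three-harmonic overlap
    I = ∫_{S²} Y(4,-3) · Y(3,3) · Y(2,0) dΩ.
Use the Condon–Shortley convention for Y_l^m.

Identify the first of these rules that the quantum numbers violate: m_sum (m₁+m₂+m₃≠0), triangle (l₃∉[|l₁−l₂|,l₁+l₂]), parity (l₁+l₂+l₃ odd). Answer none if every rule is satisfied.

parity

m₁+m₂+m₃ = -3 + 3 + 0 = 0  ✓
triangle: |4−3|=1 ≤ l₃=2 ≤ 4+3=7  ✓
parity: l₁+l₂+l₃ = 9 is odd  ✗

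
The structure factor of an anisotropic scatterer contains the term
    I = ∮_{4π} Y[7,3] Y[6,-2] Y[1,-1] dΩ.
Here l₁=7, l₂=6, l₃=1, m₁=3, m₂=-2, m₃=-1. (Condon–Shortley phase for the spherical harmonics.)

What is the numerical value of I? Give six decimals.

Rules hold: Σm=0, L=14 even, 1≤1≤13.
N = 15·13·3 = 585
Δ = 12!·2!·0!/15! = 1/1365
Racah Σ t=6..6: t=6:+1/518400 = 1/518400
⇒ 3j(7 6 1; 0 0 0)² = 7/195, sgn -1
Racah Σ t=4..4: t=4:+1/1935360 = 1/1935360
⇒ 3j(7 6 1; 3 -2 -1)² = 3/91, sgn +1
4πI² = N·(3j₀)²·(3jₘ)² = 9/13
I = -1·√(0.692308/4π) = -0.23471705

-0.234717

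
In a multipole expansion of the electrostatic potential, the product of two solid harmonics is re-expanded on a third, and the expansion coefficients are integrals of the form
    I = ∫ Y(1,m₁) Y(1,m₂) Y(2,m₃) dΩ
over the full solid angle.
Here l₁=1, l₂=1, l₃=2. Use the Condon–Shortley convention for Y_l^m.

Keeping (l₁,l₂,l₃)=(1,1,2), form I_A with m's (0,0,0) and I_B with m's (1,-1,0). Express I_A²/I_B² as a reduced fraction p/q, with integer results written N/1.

l's match ⇒ only the (l;m) 3-j factors differ between A and B.
A: triangle coeff Δ(1,1,2) = 1/30; Σ_t [0,0]: t=0:+1/1 = 1/1; (3j)²=2/15 [(1 1 2; 0 0 0)], sign=+1
B: triangle coeff Δ(1,1,2) = 1/30; Σ_t [0,0]: t=0:+1/4 = 1/4; (3j)²=1/30 [(1 1 2; 1 -1 0)], sign=+1
I_A²/I_B² = (2/15)/(1/30) = 4/1

4/1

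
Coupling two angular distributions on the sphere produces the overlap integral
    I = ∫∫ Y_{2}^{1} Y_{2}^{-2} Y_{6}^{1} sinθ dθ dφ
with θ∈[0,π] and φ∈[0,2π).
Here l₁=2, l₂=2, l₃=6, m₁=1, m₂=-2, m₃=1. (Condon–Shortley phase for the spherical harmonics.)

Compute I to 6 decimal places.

l₃=6 ∉ [0,4] — triangle fails ⇒ I = 0

0.000000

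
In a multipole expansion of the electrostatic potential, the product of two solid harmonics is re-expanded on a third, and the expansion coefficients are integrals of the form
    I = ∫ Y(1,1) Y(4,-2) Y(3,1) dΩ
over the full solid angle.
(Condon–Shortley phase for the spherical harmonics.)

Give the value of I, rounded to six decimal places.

m-sum 0 ✓  L=8 even ✓  3≤3≤5 ✓
Π(2lᵢ+1) = 3×9×7 = 189
triangle coeff Δ(1,4,3) = 1/252
Σ_t [1,1]: t=1:−1/36 = -1/36
(3j)²=4/63 [(1 4 3; 0 0 0)], sign=+1
Σ_t [0,0]: t=0:+1/96 = 1/96
(3j)²=5/84 [(1 4 3; 1 -2 1)], sign=+1
⇒ 4πI² = 5/7
I = (+1)√(5/7/(4π)) = 0.23841361

0.238414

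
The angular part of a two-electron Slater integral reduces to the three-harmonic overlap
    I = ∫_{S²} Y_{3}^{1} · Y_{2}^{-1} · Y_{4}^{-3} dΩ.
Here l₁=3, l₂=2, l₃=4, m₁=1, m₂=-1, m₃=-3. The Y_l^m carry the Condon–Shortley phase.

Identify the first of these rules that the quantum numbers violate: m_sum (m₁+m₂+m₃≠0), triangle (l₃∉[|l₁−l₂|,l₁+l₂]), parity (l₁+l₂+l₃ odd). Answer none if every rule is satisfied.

m_sum

Σmᵢ = -3  ✗
l₃∈[|l₁−l₂|,l₁+l₂]=[1,5], have l₃=4
Σlᵢ = 9 ⇒ odd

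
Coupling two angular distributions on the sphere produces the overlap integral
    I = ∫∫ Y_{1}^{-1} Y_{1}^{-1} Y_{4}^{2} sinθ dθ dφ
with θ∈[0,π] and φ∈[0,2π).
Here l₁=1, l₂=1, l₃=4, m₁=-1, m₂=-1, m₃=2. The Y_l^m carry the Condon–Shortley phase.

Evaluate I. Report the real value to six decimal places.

|1−1|≤4≤1+1 violated ⇒ I = 0

0.000000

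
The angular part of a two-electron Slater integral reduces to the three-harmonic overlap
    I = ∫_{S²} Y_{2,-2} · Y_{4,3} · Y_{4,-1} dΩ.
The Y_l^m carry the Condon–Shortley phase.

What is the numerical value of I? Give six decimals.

0.159270

Rules hold: Σm=0, L=10 even, 2≤4≤6.
N = 5·9·9 = 405
Δ = 2!·2!·6!/11! = 1/13860
Racah Σ t=0..2: t=0:+1/192 t=1:−1/36 t=2:+1/192 = -5/288
⇒ 3j(2 4 4; 0 0 0)² = 20/693, sgn -1
Racah Σ t=2..2: t=2:+1/480 = 1/480
⇒ 3j(2 4 4; -2 3 -1)² = 3/110, sgn -1
4πI² = N·(3j₀)²·(3jₘ)² = 270/847
I = +1·√(0.318772/4π) = 0.15927046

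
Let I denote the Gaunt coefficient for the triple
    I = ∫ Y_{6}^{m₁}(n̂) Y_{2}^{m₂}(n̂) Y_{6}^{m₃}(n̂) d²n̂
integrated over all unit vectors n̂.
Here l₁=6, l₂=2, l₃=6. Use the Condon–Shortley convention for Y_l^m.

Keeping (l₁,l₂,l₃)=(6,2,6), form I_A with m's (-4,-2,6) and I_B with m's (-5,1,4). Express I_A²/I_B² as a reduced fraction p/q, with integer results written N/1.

Same 6,2,6: normalisation and zero-m 3j drop out of the ratio.
A: Δ: 2! 10! 2! / 15! → 1/90090; sum: t=0:+1/14515200 = 1/14515200; 3j²(6 2 6; -4 -2 6) = Δ·Π!·Σ² = 2/455  (sign +1)
B: Δ: 2! 10! 2! / 15! → 1/90090; sum: t=1:−1/7257600 t=2:+1/725760 = 1/806400; 3j²(6 2 6; -5 1 4) = Δ·Π!·Σ² = 27/910  (sign +1)
I_A²/I_B² = (2/455)/(27/910) = 4/27

4/27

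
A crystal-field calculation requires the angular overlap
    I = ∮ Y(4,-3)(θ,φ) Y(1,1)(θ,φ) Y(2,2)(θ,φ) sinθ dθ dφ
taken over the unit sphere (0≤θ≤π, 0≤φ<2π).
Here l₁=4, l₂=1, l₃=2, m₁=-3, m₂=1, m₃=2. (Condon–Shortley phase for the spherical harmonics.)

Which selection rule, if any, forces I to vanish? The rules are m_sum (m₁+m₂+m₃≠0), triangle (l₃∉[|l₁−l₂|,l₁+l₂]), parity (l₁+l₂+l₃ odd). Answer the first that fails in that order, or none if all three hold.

azimuthal sum: -3 + 1 + 2 = 0  ✓
3 ≤ 2 ≤ 5 (triangle on l)  ✗
L = 4 + 1 + 2 = 7 (odd)

triangle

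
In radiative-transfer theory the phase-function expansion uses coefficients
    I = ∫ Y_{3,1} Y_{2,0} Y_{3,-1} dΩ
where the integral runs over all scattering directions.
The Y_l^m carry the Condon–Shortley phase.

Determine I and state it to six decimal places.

-0.126157

Checks pass: Σm=0; 8 even; l₃=3∈[1,5].
(2·3+1)(2·2+1)(2·3+1) = 245
Δ: 2! 4! 2! / 9! → 1/3780
sum: t=0:+1/24 t=1:−1/4 t=2:+1/24 = -1/6
3j²(3 2 3; 0 0 0) = Δ·Π!·Σ² = 4/105  (sign +1)
sum: t=0:+1/16 t=1:−1/6 t=2:+1/96 = -3/32
3j²(3 2 3; 1 0 -1) = Δ·Π!·Σ² = 3/140  (sign -1)
combine: 4πI² = 245·4/105·3/140 = 1/5
take √, sign -1: I = -0.12615663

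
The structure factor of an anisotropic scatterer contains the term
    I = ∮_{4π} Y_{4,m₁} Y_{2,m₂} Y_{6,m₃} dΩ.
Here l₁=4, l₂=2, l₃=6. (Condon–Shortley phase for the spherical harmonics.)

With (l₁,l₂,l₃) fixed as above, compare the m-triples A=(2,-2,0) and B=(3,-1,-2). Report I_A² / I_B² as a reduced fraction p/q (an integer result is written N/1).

Same 4,2,6: normalisation and zero-m 3j drop out of the ratio.
A: Δ: 0! 8! 4! / 13! → 1/6435; sum: t=0:+1/34560 = 1/34560; 3j²(4 2 6; 2 -2 0) = Δ·Π!·Σ² = 1/429  (sign +1)
B: Δ: 0! 8! 4! / 13! → 1/6435; sum: t=0:+1/30240 = 1/30240; 3j²(4 2 6; 3 -1 -2) = Δ·Π!·Σ² = 32/6435  (sign +1)
I_A²/I_B² = (1/429)/(32/6435) = 15/32

15/32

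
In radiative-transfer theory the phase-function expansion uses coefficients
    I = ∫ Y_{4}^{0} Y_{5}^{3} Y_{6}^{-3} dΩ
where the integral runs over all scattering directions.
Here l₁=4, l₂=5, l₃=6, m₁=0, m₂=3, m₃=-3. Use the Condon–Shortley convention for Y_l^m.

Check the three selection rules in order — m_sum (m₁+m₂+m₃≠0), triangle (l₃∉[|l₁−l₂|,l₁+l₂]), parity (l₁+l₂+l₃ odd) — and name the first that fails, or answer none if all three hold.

parity

azimuthal sum: 0 + 3 − 3 = 0  ✓
1 ≤ 6 ≤ 9 (triangle on l)  ✓
L = 4 + 5 + 6 = 15 (odd)  ✗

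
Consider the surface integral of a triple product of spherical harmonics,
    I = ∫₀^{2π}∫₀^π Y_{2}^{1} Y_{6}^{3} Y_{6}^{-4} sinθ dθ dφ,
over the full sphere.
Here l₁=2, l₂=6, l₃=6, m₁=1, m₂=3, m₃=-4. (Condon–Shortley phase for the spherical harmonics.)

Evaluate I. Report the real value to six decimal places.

m-sum 0 ✓  L=14 even ✓  4≤6≤8 ✓
Π(2lᵢ+1) = 5×13×13 = 845
triangle coeff Δ(2,6,6) = 1/90090
Σ_t [0,2]: t=0:+1/69120 t=1:−1/14400 t=2:+1/69120 = -7/172800
(3j)²=14/715 [(2 6 6; 0 0 0)], sign=-1
Σ_t [0,1]: t=0:+1/725760 t=1:−1/161280 = -1/207360
(3j)²=7/286 [(2 6 6; 1 3 -4)], sign=-1
⇒ 4πI² = 49/121
I = (+1)√(49/121/(4π)) = 0.17951487

0.179515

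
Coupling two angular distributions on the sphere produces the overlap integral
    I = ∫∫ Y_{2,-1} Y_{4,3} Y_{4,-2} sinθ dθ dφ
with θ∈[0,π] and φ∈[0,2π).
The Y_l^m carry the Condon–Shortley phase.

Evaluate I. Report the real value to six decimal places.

Checks pass: Σm=0; 10 even; l₃=4∈[2,6].
(2·2+1)(2·4+1)(2·4+1) = 405
Δ: 2! 2! 6! / 11! → 1/13860
sum: t=0:+1/192 t=1:−1/36 t=2:+1/192 = -5/288
3j²(2 4 4; 0 0 0) = Δ·Π!·Σ² = 20/693  (sign -1)
sum: t=1:−1/1440 t=2:+1/240 = 1/288
3j²(2 4 4; -1 3 -2) = Δ·Π!·Σ² = 5/132  (sign +1)
combine: 4πI² = 405·20/693·5/132 = 375/847
take √, sign -1: I = -0.18770204

-0.187702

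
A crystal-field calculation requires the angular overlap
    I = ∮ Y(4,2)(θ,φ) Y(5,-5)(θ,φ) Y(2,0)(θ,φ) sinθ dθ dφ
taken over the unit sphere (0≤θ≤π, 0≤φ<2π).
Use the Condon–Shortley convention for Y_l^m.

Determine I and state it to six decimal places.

0.000000

Σmᵢ = -3 ≠ 0, so the φ-integral vanishes; I = 0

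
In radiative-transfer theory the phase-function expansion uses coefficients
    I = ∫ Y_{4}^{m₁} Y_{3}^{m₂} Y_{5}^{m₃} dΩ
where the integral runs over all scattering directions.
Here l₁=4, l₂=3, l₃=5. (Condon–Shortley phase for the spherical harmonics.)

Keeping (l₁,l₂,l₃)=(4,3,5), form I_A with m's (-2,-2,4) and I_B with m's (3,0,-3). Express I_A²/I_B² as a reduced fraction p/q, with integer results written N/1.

Shared (l₁,l₂,l₃)=(4,3,5): N and (l;000)² cancel in I_A²/I_B².
A: Δ = 2!·6!·4!/13! = 1/180180; Racah Σ t=0..1: t=0:+1/8640 t=1:−1/2880 = -1/4320; ⇒ 3j(4 3 5; -2 -2 4)² = 8/429, sgn +1
B: Δ = 2!·6!·4!/13! = 1/180180; Racah Σ t=0..1: t=0:+1/1440 t=1:−1/2880 = 1/2880; ⇒ 3j(4 3 5; 3 0 -3)² = 7/715, sgn +1
I_A²/I_B² = (8/429)/(7/715) = 40/21

40/21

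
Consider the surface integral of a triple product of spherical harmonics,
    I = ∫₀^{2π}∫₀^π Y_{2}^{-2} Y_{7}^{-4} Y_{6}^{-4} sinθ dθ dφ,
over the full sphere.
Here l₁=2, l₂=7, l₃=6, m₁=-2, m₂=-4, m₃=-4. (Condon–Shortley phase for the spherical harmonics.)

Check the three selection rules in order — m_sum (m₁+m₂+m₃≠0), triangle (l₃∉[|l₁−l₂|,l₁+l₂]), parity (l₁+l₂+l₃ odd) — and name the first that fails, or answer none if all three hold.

Σmᵢ = -10  ✗
l₃∈[|l₁−l₂|,l₁+l₂]=[5,9], have l₃=6
Σlᵢ = 15 ⇒ odd

m_sum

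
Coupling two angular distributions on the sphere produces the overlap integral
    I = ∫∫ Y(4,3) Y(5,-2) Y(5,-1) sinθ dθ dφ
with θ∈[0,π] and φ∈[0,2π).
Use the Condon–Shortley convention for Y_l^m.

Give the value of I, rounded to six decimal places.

Rules hold: Σm=0, L=14 even, 1≤5≤9.
N = 9·11·11 = 1089
Δ = 4!·4!·6!/15! = 1/3153150
Racah Σ t=0..4: t=0:+1/69120 t=1:−1/1728 t=2:+1/576 t=3:−1/1728 t=4:+1/69120 = 7/11520
⇒ 3j(4 5 5; 0 0 0)² = 2/143, sgn -1
Racah Σ t=0..1: t=0:+1/5184 t=1:−1/6912 = 1/20736
⇒ 3j(4 5 5; 3 -2 -1)² = 5/2574, sgn +1
4πI² = N·(3j₀)²·(3jₘ)² = 5/169
I = -1·√(0.0295858/4π) = -0.04852178

-0.048522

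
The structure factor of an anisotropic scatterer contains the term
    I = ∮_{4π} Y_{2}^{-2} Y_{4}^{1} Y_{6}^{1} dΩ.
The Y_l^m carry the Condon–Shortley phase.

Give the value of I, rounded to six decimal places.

Rules hold: Σm=0, L=12 even, 2≤6≤6.
N = 5·9·13 = 585
Δ = 0!·4!·8!/13! = 1/6435
Racah Σ t=0..0: t=0:+1/2304 = 1/2304
⇒ 3j(2 4 6; 0 0 0)² = 5/143, sgn +1
Racah Σ t=0..0: t=0:+1/17280 = 1/17280
⇒ 3j(2 4 6; -2 1 1)² = 7/1287, sgn -1
4πI² = N·(3j₀)²·(3jₘ)² = 175/1573
I = -1·√(0.111252/4π) = -0.09409136

-0.094091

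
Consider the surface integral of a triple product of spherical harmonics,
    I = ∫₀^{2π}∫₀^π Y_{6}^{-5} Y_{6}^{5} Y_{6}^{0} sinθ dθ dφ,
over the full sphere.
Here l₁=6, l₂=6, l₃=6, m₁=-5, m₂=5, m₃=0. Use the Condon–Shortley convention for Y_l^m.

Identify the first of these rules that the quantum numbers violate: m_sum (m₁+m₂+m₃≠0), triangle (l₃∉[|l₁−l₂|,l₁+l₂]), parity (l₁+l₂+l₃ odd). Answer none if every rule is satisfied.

none

Σmᵢ = 0  ✓
l₃∈[|l₁−l₂|,l₁+l₂]=[0,12], have l₃=6  ✓
Σlᵢ = 18 ⇒ even  ✓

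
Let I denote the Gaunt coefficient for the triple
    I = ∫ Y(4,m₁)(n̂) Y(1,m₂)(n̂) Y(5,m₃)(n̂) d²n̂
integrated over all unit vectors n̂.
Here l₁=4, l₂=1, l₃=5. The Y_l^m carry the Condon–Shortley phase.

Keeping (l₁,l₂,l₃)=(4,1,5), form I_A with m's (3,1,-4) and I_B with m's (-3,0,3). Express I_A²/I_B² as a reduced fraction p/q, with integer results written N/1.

9/4

Shared (l₁,l₂,l₃)=(4,1,5): N and (l;000)² cancel in I_A²/I_B².
A: Δ = 0!·8!·2!/11! = 1/495; Racah Σ t=0..0: t=0:+1/10080 = 1/10080; ⇒ 3j(4 1 5; 3 1 -4)² = 4/55, sgn -1
B: Δ = 0!·8!·2!/11! = 1/495; Racah Σ t=0..0: t=0:+1/5040 = 1/5040; ⇒ 3j(4 1 5; -3 0 3)² = 16/495, sgn +1
I_A²/I_B² = (4/55)/(16/495) = 9/4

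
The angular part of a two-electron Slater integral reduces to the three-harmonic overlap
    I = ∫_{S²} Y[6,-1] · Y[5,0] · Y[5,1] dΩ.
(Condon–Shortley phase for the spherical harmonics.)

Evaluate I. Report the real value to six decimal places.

m-sum 0 ✓  L=16 even ✓  1≤5≤11 ✓
Π(2lᵢ+1) = 13×11×11 = 1573
triangle coeff Δ(6,5,5) = 1/28588560
Σ_t [1,5]: t=1:−1/345600 t=2:+1/13824 t=3:−1/5184 t=4:+1/13824 t=5:−1/345600 = -7/129600
(3j)²=80/7293 [(6 5 5; 0 0 0)], sign=+1
Σ_t [1,5]: t=1:−1/2073600 t=2:+1/34560 t=3:−1/6912 t=4:+1/10368 t=5:−1/138240 = -7/259200
(3j)²=28/7293 [(6 5 5; -1 0 1)], sign=-1
⇒ 4πI² = 2240/33813
I = (-1)√(2240/33813/(4π)) = -0.07260679

-0.072607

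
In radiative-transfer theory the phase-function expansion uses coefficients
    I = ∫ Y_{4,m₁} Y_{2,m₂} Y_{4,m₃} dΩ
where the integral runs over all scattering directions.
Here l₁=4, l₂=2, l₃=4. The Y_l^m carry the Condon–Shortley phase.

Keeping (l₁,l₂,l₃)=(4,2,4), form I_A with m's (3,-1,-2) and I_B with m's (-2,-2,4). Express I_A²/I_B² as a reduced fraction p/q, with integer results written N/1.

Shared (l₁,l₂,l₃)=(4,2,4): N and (l;000)² cancel in I_A²/I_B².
A: Δ = 2!·6!·2!/11! = 1/13860; Racah Σ t=0..1: t=0:+1/240 t=1:−1/1440 = 1/288; ⇒ 3j(4 2 4; 3 -1 -2)² = 5/132, sgn +1
B: Δ = 2!·6!·2!/11! = 1/13860; Racah Σ t=0..0: t=0:+1/2880 = 1/2880; ⇒ 3j(4 2 4; -2 -2 4)² = 2/165, sgn +1
I_A²/I_B² = (5/132)/(2/165) = 25/8

25/8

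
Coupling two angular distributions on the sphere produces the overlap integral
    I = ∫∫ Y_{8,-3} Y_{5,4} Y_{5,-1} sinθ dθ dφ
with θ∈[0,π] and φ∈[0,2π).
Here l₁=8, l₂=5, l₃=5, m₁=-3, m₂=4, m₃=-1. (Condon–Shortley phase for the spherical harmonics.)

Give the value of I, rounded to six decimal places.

0.162689

Rules hold: Σm=0, L=18 even, 3≤5≤13.
N = 17·11·11 = 2057
Δ = 8!·8!·2!/19! = 1/37413090
Racah Σ t=3..5: t=3:−1/1036800 t=4:+1/331776 t=5:−1/1036800 = 1/921600
⇒ 3j(8 5 5; 0 0 0)² = 490/46189, sgn -1
Racah Σ t=7..8: t=7:−1/5806080 t=8:+1/29030400 = -1/7257600
⇒ 3j(8 5 5; -3 4 -1)² = 64/4199, sgn -1
4πI² = N·(3j₀)²·(3jₘ)² = 344960/1037153
I = +1·√(0.332603/4π) = 0.16268894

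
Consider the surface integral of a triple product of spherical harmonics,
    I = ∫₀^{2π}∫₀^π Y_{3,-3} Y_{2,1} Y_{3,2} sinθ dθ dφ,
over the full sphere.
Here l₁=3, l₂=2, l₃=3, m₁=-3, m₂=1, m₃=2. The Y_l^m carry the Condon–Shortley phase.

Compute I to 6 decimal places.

Checks pass: Σm=0; 8 even; l₃=3∈[1,5].
(2·3+1)(2·2+1)(2·3+1) = 245
Δ: 2! 4! 2! / 9! → 1/3780
sum: t=0:+1/24 t=1:−1/4 t=2:+1/24 = -1/6
3j²(3 2 3; 0 0 0) = Δ·Π!·Σ² = 4/105  (sign +1)
sum: t=2:+1/48 = 1/48
3j²(3 2 3; -3 1 2) = Δ·Π!·Σ² = 5/84  (sign -1)
combine: 4πI² = 245·4/105·5/84 = 5/9
take √, sign -1: I = -0.21026104

-0.210261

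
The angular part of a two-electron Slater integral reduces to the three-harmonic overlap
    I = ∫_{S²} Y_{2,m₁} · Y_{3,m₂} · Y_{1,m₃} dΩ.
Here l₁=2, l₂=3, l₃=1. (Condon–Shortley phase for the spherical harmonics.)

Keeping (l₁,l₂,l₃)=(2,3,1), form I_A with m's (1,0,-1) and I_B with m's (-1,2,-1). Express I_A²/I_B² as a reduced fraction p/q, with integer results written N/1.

3/10

Same 2,3,1: normalisation and zero-m 3j drop out of the ratio.
A: Δ: 4! 0! 2! / 7! → 1/105; sum: t=1:−1/12 = -1/12; 3j²(2 3 1; 1 0 -1) = Δ·Π!·Σ² = 1/35  (sign -1)
B: Δ: 4! 0! 2! / 7! → 1/105; sum: t=3:−1/12 = -1/12; 3j²(2 3 1; -1 2 -1) = Δ·Π!·Σ² = 2/21  (sign -1)
I_A²/I_B² = (1/35)/(2/21) = 3/10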